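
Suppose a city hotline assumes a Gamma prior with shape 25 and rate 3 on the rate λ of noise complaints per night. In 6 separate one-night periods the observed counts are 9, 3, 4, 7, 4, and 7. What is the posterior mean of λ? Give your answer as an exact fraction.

Total count: 9 + 3 + 4 + 7 + 4 + 7 = 34.
Total exposure: 6 nights.
By Gamma–Poisson conjugacy, the posterior is Gamma(α + Σx, β + Σt) = Gamma(25 + 34, 3 + 6) = Gamma(59, 9).
Posterior mean = α'/β' = 59/9.

59/9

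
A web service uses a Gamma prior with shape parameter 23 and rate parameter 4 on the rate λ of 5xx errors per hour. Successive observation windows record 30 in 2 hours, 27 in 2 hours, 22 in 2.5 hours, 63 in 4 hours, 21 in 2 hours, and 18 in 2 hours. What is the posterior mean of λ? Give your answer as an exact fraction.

408/37

Total count: 30 + 27 + 22 + 63 + 21 + 18 = 181.
Total exposure: 2 + 2 + 2.5 + 4 + 2 + 2 = 14.5 hours.
The Gamma prior is conjugate for the Poisson rate, so λ | data ~ Gamma(23+181, 4+14.5) = Gamma(204, 37/2).
Posterior mean = α'/β' = 204/(37/2) = 408/37.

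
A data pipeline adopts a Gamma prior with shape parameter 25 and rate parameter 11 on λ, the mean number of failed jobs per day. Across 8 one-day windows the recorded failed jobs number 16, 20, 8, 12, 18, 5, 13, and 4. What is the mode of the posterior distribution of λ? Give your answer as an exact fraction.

Total count: 16 + 20 + 8 + 12 + 18 + 5 + 13 + 4 = 96.
Total exposure: 8 days.
Posterior: α' = 25 + 96 = 121, β' = 11 + 8 = 19.
Posterior mode = (α'−1)/β' = 120/19.

120/19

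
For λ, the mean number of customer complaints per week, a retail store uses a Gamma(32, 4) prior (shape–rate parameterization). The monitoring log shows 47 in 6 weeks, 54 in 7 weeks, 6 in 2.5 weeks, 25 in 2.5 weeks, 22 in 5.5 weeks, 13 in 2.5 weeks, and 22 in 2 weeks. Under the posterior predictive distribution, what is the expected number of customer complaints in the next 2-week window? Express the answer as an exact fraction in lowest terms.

221/16

Total count: 47 + 54 + 6 + 25 + 22 + 13 + 22 = 189.
Total exposure: 6 + 7 + 2.5 + 2.5 + 5.5 + 2.5 + 2 = 28 weeks.
The Gamma prior is conjugate for the Poisson rate, so λ | data ~ Gamma(32+189, 4+28) = Gamma(221, 32).
Predictive mean over a 2-week window = T·E[λ|data] = 2·221/32 = 221/16.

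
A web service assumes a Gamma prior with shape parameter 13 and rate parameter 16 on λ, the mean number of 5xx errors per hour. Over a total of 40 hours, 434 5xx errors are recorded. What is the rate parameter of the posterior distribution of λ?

Total count 434 over total exposure 40 hours.
Conjugate update: add total count to the shape and total exposure to the rate, giving Gamma(447, 56).

56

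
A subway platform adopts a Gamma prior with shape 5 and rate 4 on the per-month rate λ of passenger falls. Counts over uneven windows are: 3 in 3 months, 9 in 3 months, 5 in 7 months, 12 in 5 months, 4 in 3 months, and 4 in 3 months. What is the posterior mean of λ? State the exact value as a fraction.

3/2

Total count: 3 + 9 + 5 + 12 + 4 + 4 = 37.
Total exposure: 3 + 3 + 7 + 5 + 3 + 3 = 24 months.
Gamma(α, β) with Poisson data over total exposure Σt gives posterior Gamma(α+Σx, β+Σt) = Gamma(42, 28).
Posterior mean = α'/β' = 42/28 = 3/2.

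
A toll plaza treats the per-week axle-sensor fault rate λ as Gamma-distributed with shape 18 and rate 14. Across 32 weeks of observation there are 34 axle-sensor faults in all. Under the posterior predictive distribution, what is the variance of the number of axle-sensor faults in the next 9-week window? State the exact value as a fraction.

6435/529

Total count 34 over total exposure 32 weeks.
By Gamma–Poisson conjugacy, the posterior is Gamma(α + Σx, β + Σt) = Gamma(18 + 34, 14 + 32) = Gamma(52, 46).
The posterior predictive for a window of length T is Negative Binomial with variance T·α'·(β'+T)/β'² = 9·52·55/2116 = 6435/529.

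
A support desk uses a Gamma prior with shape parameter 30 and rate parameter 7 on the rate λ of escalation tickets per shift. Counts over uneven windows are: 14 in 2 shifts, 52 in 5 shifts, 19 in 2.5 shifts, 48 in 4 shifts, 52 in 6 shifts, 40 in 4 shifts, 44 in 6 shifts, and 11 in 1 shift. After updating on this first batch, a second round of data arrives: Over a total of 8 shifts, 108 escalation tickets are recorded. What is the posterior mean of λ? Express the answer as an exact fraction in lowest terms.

Total count: 14 + 52 + 19 + 48 + 52 + 40 + 44 + 11 = 280.
Total exposure: 2 + 5 + 2.5 + 4 + 6 + 4 + 6 + 1 = 30.5 shifts.
After the first batch: Gamma(30 + 280, 7 + 30.5) = Gamma(310, 75/2).
Total count 108 over total exposure 8 shifts.
After the second batch: Gamma(310 + 108, 75/2 + 8) = Gamma(418, 91/2).
Posterior mean = α'/β' = 418/(91/2) = 836/91.

836/91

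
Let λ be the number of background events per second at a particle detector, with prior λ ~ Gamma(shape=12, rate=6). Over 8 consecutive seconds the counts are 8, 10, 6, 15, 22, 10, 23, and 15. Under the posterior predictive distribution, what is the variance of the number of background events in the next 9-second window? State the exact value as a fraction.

25047/196

Total count: 8 + 10 + 6 + 15 + 22 + 10 + 23 + 15 = 109.
Total exposure: 8 seconds.
Posterior: α' = 12 + 109 = 121, β' = 6 + 8 = 14.
The posterior predictive for a window of length T is Negative Binomial with variance T·α'·(β'+T)/β'² = 9·121·23/196 = 25047/196.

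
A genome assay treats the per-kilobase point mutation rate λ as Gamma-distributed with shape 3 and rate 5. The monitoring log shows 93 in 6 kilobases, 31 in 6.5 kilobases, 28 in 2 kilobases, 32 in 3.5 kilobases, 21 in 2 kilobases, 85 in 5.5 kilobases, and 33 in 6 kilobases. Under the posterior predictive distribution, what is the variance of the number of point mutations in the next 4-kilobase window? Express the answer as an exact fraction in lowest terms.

211248/5329

Total count: 93 + 31 + 28 + 32 + 21 + 85 + 33 = 323.
Total exposure: 6 + 6.5 + 2 + 3.5 + 2 + 5.5 + 6 = 31.5 kilobases.
The Gamma prior is conjugate for the Poisson rate, so λ | data ~ Gamma(3+323, 5+31.5) = Gamma(326, 73/2).
The posterior predictive for a window of length T is Negative Binomial with variance T·α'·(β'+T)/β'² = 4·326·(81/2)/(5329/4) = 211248/5329.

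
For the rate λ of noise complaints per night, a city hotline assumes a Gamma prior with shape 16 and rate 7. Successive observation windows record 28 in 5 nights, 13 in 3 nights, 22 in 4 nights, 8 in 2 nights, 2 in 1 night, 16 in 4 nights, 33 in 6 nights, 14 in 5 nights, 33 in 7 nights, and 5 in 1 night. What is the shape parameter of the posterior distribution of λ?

Total count: 28 + 13 + 22 + 8 + 2 + 16 + 33 + 14 + 33 + 5 = 174.
Total exposure: 5 + 3 + 4 + 2 + 1 + 4 + 6 + 5 + 7 + 1 = 38 nights.
Conjugate update: add total count to the shape and total exposure to the rate, giving Gamma(190, 45).

190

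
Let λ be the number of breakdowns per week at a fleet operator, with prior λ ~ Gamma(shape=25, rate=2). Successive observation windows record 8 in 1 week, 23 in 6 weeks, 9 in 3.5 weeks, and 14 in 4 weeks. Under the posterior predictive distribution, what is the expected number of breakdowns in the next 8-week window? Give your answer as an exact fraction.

1264/33

Total count: 8 + 23 + 9 + 14 = 54.
Total exposure: 1 + 6 + 3.5 + 4 = 14.5 weeks.
Posterior: α' = 25 + 54 = 79, β' = 2 + 14.5 = 33/2.
Predictive mean over an 8-week window = T·E[λ|data] = 8·79/(33/2) = 1264/33.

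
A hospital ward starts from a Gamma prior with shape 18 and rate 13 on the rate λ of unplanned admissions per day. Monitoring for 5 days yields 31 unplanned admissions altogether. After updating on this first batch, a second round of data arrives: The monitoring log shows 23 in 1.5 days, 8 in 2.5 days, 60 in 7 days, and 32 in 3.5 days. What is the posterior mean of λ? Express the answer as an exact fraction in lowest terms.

Total count 31 over total exposure 5 days.
After the first batch: Gamma(18 + 31, 13 + 5) = Gamma(49, 18).
Total count: 23 + 8 + 60 + 32 = 123.
Total exposure: 1.5 + 2.5 + 7 + 3.5 = 14.5 days.
After the second batch: Gamma(49 + 123, 18 + 14.5) = Gamma(172, 65/2).
Posterior mean = α'/β' = 172/(65/2) = 344/65.

344/65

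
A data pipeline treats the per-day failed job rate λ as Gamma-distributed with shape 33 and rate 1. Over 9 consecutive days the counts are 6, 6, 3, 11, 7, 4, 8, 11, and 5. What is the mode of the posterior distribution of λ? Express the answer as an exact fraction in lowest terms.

Total count: 6 + 6 + 3 + 11 + 7 + 4 + 8 + 11 + 5 = 61.
Total exposure: 9 days.
Posterior: α' = 33 + 61 = 94, β' = 1 + 9 = 10.
Posterior mode = (α'−1)/β' = 93/10.

93/10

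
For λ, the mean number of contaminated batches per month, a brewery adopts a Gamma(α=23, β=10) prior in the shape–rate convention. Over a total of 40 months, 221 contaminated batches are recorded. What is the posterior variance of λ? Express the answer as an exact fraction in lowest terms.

Total count 221 over total exposure 40 months.
Gamma(α, β) with Poisson data over total exposure Σt gives posterior Gamma(α+Σx, β+Σt) = Gamma(244, 50).
Posterior variance = α'/β'² = 244/2500 = 61/625.

61/625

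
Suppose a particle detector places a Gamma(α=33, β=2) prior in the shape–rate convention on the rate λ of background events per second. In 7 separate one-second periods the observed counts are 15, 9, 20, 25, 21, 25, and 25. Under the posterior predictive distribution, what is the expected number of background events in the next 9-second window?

Total count: 15 + 9 + 20 + 25 + 21 + 25 + 25 = 140.
Total exposure: 7 seconds.
By Gamma–Poisson conjugacy, the posterior is Gamma(α + Σx, β + Σt) = Gamma(33 + 140, 2 + 7) = Gamma(173, 9).
Predictive mean over a 9-second window = T·E[λ|data] = 9·173/9 = 173.

173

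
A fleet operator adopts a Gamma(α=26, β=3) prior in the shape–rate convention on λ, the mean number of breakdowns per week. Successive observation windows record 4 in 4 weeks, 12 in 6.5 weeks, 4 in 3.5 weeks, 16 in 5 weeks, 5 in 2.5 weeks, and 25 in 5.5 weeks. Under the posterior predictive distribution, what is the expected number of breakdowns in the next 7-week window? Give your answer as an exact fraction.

Total count: 4 + 12 + 4 + 16 + 5 + 25 = 66.
Total exposure: 4 + 6.5 + 3.5 + 5 + 2.5 + 5.5 = 27 weeks.
Gamma(α, β) with Poisson data over total exposure Σt gives posterior Gamma(α+Σx, β+Σt) = Gamma(92, 30).
Predictive mean over a 7-week window = T·E[λ|data] = 7·92/30 = 322/15.

322/15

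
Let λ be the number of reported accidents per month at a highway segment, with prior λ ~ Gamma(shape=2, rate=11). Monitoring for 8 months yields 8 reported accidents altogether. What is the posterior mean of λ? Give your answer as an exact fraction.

10/19

Total count 8 over total exposure 8 months.
Conjugate update: add total count to the shape and total exposure to the rate, giving Gamma(10, 19).
Posterior mean = α'/β' = 10/19.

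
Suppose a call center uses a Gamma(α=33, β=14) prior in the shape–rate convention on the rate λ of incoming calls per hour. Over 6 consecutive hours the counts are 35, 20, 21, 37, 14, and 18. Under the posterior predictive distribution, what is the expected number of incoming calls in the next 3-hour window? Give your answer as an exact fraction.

Total count: 35 + 20 + 21 + 37 + 14 + 18 = 145.
Total exposure: 6 hours.
The Gamma prior is conjugate for the Poisson rate, so λ | data ~ Gamma(33+145, 14+6) = Gamma(178, 20).
Predictive mean over a 3-hour window = T·E[λ|data] = 3·178/20 = 267/10.

267/10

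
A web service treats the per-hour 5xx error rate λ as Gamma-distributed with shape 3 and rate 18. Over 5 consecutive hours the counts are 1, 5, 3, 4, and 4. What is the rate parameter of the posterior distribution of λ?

Total count: 1 + 5 + 3 + 4 + 4 = 17.
Total exposure: 5 hours.
By Gamma–Poisson conjugacy, the posterior is Gamma(α + Σx, β + Σt) = Gamma(3 + 17, 18 + 5) = Gamma(20, 23).

23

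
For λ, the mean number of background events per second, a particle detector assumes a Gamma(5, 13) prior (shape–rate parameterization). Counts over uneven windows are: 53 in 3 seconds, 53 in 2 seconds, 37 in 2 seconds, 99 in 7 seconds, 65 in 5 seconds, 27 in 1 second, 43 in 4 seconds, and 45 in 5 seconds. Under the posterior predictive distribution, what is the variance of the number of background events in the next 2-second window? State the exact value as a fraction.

1342/63

Total count: 53 + 53 + 37 + 99 + 65 + 27 + 43 + 45 = 422.
Total exposure: 3 + 2 + 2 + 7 + 5 + 1 + 4 + 5 = 29 seconds.
Conjugate update: add total count to the shape and total exposure to the rate, giving Gamma(427, 42).
The posterior predictive for a window of length T is Negative Binomial with variance T·α'·(β'+T)/β'² = 2·427·44/1764 = 1342/63.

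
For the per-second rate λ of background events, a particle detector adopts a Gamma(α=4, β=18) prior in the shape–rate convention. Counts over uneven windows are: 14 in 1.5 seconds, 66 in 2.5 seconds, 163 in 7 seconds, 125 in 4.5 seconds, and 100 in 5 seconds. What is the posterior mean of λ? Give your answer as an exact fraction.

944/77

Total count: 14 + 66 + 163 + 125 + 100 = 468.
Total exposure: 1.5 + 2.5 + 7 + 4.5 + 5 = 20.5 seconds.
By Gamma–Poisson conjugacy, the posterior is Gamma(α + Σx, β + Σt) = Gamma(4 + 468, 18 + 20.5) = Gamma(472, 77/2).
Posterior mean = α'/β' = 472/(77/2) = 944/77.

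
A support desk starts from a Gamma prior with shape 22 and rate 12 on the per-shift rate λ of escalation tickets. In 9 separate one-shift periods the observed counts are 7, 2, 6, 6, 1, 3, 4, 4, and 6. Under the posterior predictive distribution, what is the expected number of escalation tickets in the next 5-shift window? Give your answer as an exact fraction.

305/21

Total count: 7 + 2 + 6 + 6 + 1 + 3 + 4 + 4 + 6 = 39.
Total exposure: 9 shifts.
Posterior: α' = 22 + 39 = 61, β' = 12 + 9 = 21.
Predictive mean over a 5-shift window = T·E[λ|data] = 5·61/21 = 305/21.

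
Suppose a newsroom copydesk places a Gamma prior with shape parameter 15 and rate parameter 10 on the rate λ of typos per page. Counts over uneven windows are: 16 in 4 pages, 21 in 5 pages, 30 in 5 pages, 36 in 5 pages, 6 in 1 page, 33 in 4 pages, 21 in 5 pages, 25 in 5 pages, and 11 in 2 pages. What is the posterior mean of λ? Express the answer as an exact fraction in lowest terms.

107/23

Total count: 16 + 21 + 30 + 36 + 6 + 33 + 21 + 25 + 11 = 199.
Total exposure: 4 + 5 + 5 + 5 + 1 + 4 + 5 + 5 + 2 = 36 pages.
By Gamma–Poisson conjugacy, the posterior is Gamma(α + Σx, β + Σt) = Gamma(15 + 199, 10 + 36) = Gamma(214, 46).
Posterior mean = α'/β' = 214/46 = 107/23.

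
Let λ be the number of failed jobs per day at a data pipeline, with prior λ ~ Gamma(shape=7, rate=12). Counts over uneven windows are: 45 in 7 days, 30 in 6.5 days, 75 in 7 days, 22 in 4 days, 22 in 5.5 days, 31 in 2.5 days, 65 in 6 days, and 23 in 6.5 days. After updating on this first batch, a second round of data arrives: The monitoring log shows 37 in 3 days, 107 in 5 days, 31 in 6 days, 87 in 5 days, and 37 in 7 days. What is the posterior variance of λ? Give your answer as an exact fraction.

Total count: 45 + 30 + 75 + 22 + 22 + 31 + 65 + 23 = 313.
Total exposure: 7 + 6.5 + 7 + 4 + 5.5 + 2.5 + 6 + 6.5 = 45 days.
After the first batch: Gamma(7 + 313, 12 + 45) = Gamma(320, 57).
Total count: 37 + 107 + 31 + 87 + 37 = 299.
Total exposure: 3 + 5 + 6 + 5 + 7 = 26 days.
After the second batch: Gamma(320 + 299, 57 + 26) = Gamma(619, 83).
Posterior variance = α'/β'² = 619/6889.

619/6889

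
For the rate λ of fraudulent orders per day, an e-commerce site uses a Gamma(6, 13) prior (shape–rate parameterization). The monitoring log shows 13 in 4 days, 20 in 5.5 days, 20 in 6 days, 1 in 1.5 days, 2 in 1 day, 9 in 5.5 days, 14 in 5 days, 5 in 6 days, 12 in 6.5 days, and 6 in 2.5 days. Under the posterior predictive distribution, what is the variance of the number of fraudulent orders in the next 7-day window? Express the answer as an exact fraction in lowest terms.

192024/12769

Total count: 13 + 20 + 20 + 1 + 2 + 9 + 14 + 5 + 12 + 6 = 102.
Total exposure: 4 + 5.5 + 6 + 1.5 + 1 + 5.5 + 5 + 6 + 6.5 + 2.5 = 43.5 days.
The Gamma prior is conjugate for the Poisson rate, so λ | data ~ Gamma(6+102, 13+43.5) = Gamma(108, 113/2).
The posterior predictive for a window of length T is Negative Binomial with variance T·α'·(β'+T)/β'² = 7·108·(127/2)/(12769/4) = 192024/12769.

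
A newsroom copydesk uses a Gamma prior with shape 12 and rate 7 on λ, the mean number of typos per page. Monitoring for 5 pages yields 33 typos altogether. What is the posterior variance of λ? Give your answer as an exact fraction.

Total count 33 over total exposure 5 pages.
By Gamma–Poisson conjugacy, the posterior is Gamma(α + Σx, β + Σt) = Gamma(12 + 33, 7 + 5) = Gamma(45, 12).
Posterior variance = α'/β'² = 45/144 = 5/16.

5/16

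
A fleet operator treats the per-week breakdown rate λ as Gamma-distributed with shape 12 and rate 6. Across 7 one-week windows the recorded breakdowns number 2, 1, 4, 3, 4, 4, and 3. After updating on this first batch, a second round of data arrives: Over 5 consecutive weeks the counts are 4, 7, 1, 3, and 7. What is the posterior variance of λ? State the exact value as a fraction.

Total count: 2 + 1 + 4 + 3 + 4 + 4 + 3 = 21.
Total exposure: 7 weeks.
After the first batch: Gamma(12 + 21, 6 + 7) = Gamma(33, 13).
Total count: 4 + 7 + 1 + 3 + 7 = 22.
Total exposure: 5 weeks.
After the second batch: Gamma(33 + 22, 13 + 5) = Gamma(55, 18).
Posterior variance = α'/β'² = 55/324.

55/324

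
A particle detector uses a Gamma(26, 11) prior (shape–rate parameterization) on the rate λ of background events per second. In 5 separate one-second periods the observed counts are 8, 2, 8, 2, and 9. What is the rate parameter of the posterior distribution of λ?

Total count: 8 + 2 + 8 + 2 + 9 = 29.
Total exposure: 5 seconds.
By Gamma–Poisson conjugacy, the posterior is Gamma(α + Σx, β + Σt) = Gamma(26 + 29, 11 + 5) = Gamma(55, 16).

16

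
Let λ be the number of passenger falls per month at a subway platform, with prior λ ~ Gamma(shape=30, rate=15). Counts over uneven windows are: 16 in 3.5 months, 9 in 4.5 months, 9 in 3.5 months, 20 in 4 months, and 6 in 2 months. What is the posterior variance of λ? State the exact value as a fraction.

Total count: 16 + 9 + 9 + 20 + 6 = 60.
Total exposure: 3.5 + 4.5 + 3.5 + 4 + 2 = 17.5 months.
Posterior: α' = 30 + 60 = 90, β' = 15 + 17.5 = 65/2.
Posterior variance = α'/β'² = 90/(4225/4) = 72/845.

72/845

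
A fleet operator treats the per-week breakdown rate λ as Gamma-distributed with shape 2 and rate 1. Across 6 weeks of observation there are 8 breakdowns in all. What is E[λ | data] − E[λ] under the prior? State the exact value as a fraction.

Total count 8 over total exposure 6 weeks.
The Gamma prior is conjugate for the Poisson rate, so λ | data ~ Gamma(2+8, 1+6) = Gamma(10, 7).
Posterior mean = 10/7 = 10/7; prior mean = 2/1 = 2. Difference = 10/7 − 2 = -4/7.

-4/7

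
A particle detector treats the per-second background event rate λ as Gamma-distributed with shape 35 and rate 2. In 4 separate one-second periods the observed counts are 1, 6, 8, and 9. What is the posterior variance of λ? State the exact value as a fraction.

59/36

Total count: 1 + 6 + 8 + 9 = 24.
Total exposure: 4 seconds.
The Gamma prior is conjugate for the Poisson rate, so λ | data ~ Gamma(35+24, 2+4) = Gamma(59, 6).
Posterior variance = α'/β'² = 59/36.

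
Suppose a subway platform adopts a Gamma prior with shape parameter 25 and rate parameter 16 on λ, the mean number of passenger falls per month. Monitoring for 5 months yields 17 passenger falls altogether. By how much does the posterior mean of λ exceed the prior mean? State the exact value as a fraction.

Total count 17 over total exposure 5 months.
The Gamma prior is conjugate for the Poisson rate, so λ | data ~ Gamma(25+17, 16+5) = Gamma(42, 21).
Posterior mean = 42/21 = 2; prior mean = 25/16 = 25/16. Difference = 2 − 25/16 = 7/16.

7/16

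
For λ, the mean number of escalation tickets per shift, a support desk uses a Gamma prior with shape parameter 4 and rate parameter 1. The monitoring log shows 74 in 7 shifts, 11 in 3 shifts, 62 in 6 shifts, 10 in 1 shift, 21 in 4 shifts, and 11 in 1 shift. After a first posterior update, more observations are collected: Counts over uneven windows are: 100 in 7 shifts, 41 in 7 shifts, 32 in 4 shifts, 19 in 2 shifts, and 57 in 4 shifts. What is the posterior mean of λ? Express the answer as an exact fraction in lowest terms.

Total count: 74 + 11 + 62 + 10 + 21 + 11 = 189.
Total exposure: 7 + 3 + 6 + 1 + 4 + 1 = 22 shifts.
After the first batch: Gamma(4 + 189, 1 + 22) = Gamma(193, 23).
Total count: 100 + 41 + 32 + 19 + 57 = 249.
Total exposure: 7 + 7 + 4 + 2 + 4 = 24 shifts.
After the second batch: Gamma(193 + 249, 23 + 24) = Gamma(442, 47).
Posterior mean = α'/β' = 442/47.

442/47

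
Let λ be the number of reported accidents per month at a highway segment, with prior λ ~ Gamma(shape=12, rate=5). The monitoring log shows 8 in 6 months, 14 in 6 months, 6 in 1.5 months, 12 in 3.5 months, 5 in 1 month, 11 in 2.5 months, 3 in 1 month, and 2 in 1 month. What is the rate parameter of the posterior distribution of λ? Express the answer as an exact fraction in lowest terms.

55/2

Total count: 8 + 14 + 6 + 12 + 5 + 11 + 3 + 2 = 61.
Total exposure: 6 + 6 + 1.5 + 3.5 + 1 + 2.5 + 1 + 1 = 22.5 months.
The Gamma prior is conjugate for the Poisson rate, so λ | data ~ Gamma(12+61, 5+22.5) = Gamma(73, 55/2).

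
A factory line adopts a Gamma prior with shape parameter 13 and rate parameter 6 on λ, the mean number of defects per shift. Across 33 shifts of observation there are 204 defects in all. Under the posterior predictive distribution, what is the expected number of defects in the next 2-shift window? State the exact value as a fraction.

Total count 204 over total exposure 33 shifts.
Gamma(α, β) with Poisson data over total exposure Σt gives posterior Gamma(α+Σx, β+Σt) = Gamma(217, 39).
Predictive mean over a 2-shift window = T·E[λ|data] = 2·217/39 = 434/39.

434/39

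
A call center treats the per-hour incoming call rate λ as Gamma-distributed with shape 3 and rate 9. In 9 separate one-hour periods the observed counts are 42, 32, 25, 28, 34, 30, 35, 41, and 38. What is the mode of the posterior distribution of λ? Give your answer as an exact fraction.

307/18

Total count: 42 + 32 + 25 + 28 + 34 + 30 + 35 + 41 + 38 = 305.
Total exposure: 9 hours.
Posterior: α' = 3 + 305 = 308, β' = 9 + 9 = 18.
Posterior mode = (α'−1)/β' = 307/18.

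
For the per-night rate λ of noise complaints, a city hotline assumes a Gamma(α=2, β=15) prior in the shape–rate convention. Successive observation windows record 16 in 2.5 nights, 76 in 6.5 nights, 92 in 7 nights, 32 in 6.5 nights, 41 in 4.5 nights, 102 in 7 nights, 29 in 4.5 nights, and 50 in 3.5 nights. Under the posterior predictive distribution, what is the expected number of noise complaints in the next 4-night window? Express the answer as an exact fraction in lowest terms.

Total count: 16 + 76 + 92 + 32 + 41 + 102 + 29 + 50 = 438.
Total exposure: 2.5 + 6.5 + 7 + 6.5 + 4.5 + 7 + 4.5 + 3.5 = 42 nights.
By Gamma–Poisson conjugacy, the posterior is Gamma(α + Σx, β + Σt) = Gamma(2 + 438, 15 + 42) = Gamma(440, 57).
Predictive mean over a 4-night window = T·E[λ|data] = 4·440/57 = 1760/57.

1760/57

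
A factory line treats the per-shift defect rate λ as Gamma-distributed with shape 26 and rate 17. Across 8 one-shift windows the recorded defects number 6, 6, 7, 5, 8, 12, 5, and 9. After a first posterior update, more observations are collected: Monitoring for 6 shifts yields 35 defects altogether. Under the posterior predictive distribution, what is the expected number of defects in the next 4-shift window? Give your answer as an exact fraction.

476/31

Total count: 6 + 6 + 7 + 5 + 8 + 12 + 5 + 9 = 58.
Total exposure: 8 shifts.
After the first batch: Gamma(26 + 58, 17 + 8) = Gamma(84, 25).
Total count 35 over total exposure 6 shifts.
After the second batch: Gamma(84 + 35, 25 + 6) = Gamma(119, 31).
Predictive mean over a 4-shift window = T·E[λ|data] = 4·119/31 = 476/31.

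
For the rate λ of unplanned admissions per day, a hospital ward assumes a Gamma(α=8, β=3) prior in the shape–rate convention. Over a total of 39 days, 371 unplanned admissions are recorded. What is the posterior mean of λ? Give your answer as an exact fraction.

Total count 371 over total exposure 39 days.
Conjugate update: add total count to the shape and total exposure to the rate, giving Gamma(379, 42).
Posterior mean = α'/β' = 379/42.

379/42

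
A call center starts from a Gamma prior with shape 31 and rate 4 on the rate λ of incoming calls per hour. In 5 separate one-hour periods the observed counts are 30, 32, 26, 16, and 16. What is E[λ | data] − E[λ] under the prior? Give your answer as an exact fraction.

Total count: 30 + 32 + 26 + 16 + 16 = 120.
Total exposure: 5 hours.
Posterior: α' = 31 + 120 = 151, β' = 4 + 5 = 9.
Posterior mean = 151/9 = 151/9; prior mean = 31/4 = 31/4. Difference = 151/9 − 31/4 = 325/36.

325/36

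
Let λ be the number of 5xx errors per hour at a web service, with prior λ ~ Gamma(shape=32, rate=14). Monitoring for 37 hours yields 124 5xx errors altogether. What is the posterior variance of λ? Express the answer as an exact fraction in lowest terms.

52/867

Total count 124 over total exposure 37 hours.
Posterior: α' = 32 + 124 = 156, β' = 14 + 37 = 51.
Posterior variance = α'/β'² = 156/2601 = 52/867.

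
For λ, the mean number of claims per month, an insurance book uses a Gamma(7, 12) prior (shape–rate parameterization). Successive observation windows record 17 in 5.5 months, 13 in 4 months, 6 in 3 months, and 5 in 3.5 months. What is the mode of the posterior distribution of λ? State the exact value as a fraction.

47/28

Total count: 17 + 13 + 6 + 5 = 41.
Total exposure: 5.5 + 4 + 3 + 3.5 = 16 months.
Gamma(α, β) with Poisson data over total exposure Σt gives posterior Gamma(α+Σx, β+Σt) = Gamma(48, 28).
Posterior mode = (α'−1)/β' = 47/28.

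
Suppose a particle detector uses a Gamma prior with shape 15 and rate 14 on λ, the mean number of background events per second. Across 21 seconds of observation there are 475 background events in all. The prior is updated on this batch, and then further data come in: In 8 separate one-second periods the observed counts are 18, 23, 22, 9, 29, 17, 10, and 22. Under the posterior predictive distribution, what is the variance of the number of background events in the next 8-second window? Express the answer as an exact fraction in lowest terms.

261120/1849

Total count 475 over total exposure 21 seconds.
After the first batch: Gamma(15 + 475, 14 + 21) = Gamma(490, 35).
Total count: 18 + 23 + 22 + 9 + 29 + 17 + 10 + 22 = 150.
Total exposure: 8 seconds.
After the second batch: Gamma(490 + 150, 35 + 8) = Gamma(640, 43).
The posterior predictive for a window of length T is Negative Binomial with variance T·α'·(β'+T)/β'² = 8·640·51/1849 = 261120/1849.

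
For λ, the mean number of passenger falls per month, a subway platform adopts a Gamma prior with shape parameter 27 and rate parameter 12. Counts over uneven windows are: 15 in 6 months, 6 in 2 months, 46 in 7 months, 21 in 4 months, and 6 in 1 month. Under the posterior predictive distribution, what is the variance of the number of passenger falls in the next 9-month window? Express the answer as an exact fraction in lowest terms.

Total count: 15 + 6 + 46 + 21 + 6 = 94.
Total exposure: 6 + 2 + 7 + 4 + 1 = 20 months.
Conjugate update: add total count to the shape and total exposure to the rate, giving Gamma(121, 32).
The posterior predictive for a window of length T is Negative Binomial with variance T·α'·(β'+T)/β'² = 9·121·41/1024 = 44649/1024.

44649/1024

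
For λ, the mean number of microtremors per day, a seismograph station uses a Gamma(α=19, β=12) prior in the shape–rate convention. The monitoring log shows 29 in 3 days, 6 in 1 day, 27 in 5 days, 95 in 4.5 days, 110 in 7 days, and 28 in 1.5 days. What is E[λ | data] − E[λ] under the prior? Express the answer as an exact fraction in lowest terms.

Total count: 29 + 6 + 27 + 95 + 110 + 28 = 295.
Total exposure: 3 + 1 + 5 + 4.5 + 7 + 1.5 = 22 days.
Conjugate update: add total count to the shape and total exposure to the rate, giving Gamma(314, 34).
Posterior mean = 314/34 = 157/17; prior mean = 19/12 = 19/12. Difference = 157/17 − 19/12 = 1561/204.

1561/204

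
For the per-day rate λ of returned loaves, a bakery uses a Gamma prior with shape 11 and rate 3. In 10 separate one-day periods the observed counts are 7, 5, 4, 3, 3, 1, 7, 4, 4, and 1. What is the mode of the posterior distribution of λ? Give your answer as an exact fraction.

49/13

Total count: 7 + 5 + 4 + 3 + 3 + 1 + 7 + 4 + 4 + 1 = 39.
Total exposure: 10 days.
By Gamma–Poisson conjugacy, the posterior is Gamma(α + Σx, β + Σt) = Gamma(11 + 39, 3 + 10) = Gamma(50, 13).
Posterior mode = (α'−1)/β' = 49/13.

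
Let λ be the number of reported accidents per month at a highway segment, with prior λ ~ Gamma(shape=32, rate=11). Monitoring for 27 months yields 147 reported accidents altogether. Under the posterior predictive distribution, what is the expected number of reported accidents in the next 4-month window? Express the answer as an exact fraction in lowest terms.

358/19

Total count 147 over total exposure 27 months.
Posterior: α' = 32 + 147 = 179, β' = 11 + 27 = 38.
Predictive mean over a 4-month window = T·E[λ|data] = 4·179/38 = 358/19.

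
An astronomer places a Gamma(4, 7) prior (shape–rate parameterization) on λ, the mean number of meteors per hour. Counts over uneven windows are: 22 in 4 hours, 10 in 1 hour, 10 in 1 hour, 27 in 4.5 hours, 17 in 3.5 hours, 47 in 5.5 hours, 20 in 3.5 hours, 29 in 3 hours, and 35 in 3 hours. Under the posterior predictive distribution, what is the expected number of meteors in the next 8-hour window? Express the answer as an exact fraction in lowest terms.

442/9

Total count: 22 + 10 + 10 + 27 + 17 + 47 + 20 + 29 + 35 = 217.
Total exposure: 4 + 1 + 1 + 4.5 + 3.5 + 5.5 + 3.5 + 3 + 3 = 29 hours.
Conjugate update: add total count to the shape and total exposure to the rate, giving Gamma(221, 36).
Predictive mean over an 8-hour window = T·E[λ|data] = 8·221/36 = 442/9.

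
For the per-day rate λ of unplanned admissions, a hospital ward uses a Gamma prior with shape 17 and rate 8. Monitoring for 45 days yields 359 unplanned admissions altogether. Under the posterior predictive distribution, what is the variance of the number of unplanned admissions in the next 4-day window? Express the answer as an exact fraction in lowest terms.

Total count 359 over total exposure 45 days.
By Gamma–Poisson conjugacy, the posterior is Gamma(α + Σx, β + Σt) = Gamma(17 + 359, 8 + 45) = Gamma(376, 53).
The posterior predictive for a window of length T is Negative Binomial with variance T·α'·(β'+T)/β'² = 4·376·57/2809 = 85728/2809.

85728/2809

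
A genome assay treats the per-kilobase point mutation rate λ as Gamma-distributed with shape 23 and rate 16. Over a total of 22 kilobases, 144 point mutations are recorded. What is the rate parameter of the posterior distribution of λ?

Total count 144 over total exposure 22 kilobases.
Gamma(α, β) with Poisson data over total exposure Σt gives posterior Gamma(α+Σx, β+Σt) = Gamma(167, 38).

38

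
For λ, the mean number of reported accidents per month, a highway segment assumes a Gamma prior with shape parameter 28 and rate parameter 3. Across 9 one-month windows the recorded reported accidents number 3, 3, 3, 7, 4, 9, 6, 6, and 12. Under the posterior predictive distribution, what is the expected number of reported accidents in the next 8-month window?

54

Total count: 3 + 3 + 3 + 7 + 4 + 9 + 6 + 6 + 12 = 53.
Total exposure: 9 months.
The Gamma prior is conjugate for the Poisson rate, so λ | data ~ Gamma(28+53, 3+9) = Gamma(81, 12).
Predictive mean over an 8-month window = T·E[λ|data] = 8·81/12 = 54.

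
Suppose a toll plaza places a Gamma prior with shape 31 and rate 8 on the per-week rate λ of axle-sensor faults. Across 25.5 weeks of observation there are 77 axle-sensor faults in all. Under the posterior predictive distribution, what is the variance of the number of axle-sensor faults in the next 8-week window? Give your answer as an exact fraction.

Total count 77 over total exposure 25.5 weeks.
Gamma(α, β) with Poisson data over total exposure Σt gives posterior Gamma(α+Σx, β+Σt) = Gamma(108, 67/2).
The posterior predictive for a window of length T is Negative Binomial with variance T·α'·(β'+T)/β'² = 8·108·(83/2)/(4489/4) = 143424/4489.

143424/4489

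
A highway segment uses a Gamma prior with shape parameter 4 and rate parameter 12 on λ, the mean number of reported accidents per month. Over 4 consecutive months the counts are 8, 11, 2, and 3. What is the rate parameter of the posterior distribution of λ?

Total count: 8 + 11 + 2 + 3 = 24.
Total exposure: 4 months.
Conjugate update: add total count to the shape and total exposure to the rate, giving Gamma(28, 16).

16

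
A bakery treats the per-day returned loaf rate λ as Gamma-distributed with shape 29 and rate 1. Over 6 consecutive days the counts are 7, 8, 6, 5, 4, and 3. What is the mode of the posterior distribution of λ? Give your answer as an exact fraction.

Total count: 7 + 8 + 6 + 5 + 4 + 3 = 33.
Total exposure: 6 days.
The Gamma prior is conjugate for the Poisson rate, so λ | data ~ Gamma(29+33, 1+6) = Gamma(62, 7).
Posterior mode = (α'−1)/β' = 61/7.

61/7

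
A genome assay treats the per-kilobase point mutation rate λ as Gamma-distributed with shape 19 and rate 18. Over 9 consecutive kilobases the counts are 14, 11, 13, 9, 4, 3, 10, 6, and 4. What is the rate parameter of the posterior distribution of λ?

27

Total count: 14 + 11 + 13 + 9 + 4 + 3 + 10 + 6 + 4 = 74.
Total exposure: 9 kilobases.
Gamma(α, β) with Poisson data over total exposure Σt gives posterior Gamma(α+Σx, β+Σt) = Gamma(93, 27).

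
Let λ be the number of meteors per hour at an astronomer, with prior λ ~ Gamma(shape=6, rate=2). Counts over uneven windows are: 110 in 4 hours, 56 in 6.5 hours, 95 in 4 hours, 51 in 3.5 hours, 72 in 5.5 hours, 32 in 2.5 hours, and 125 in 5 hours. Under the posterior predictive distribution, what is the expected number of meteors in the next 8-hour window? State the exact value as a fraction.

4376/33

Total count: 110 + 56 + 95 + 51 + 72 + 32 + 125 = 541.
Total exposure: 4 + 6.5 + 4 + 3.5 + 5.5 + 2.5 + 5 = 31 hours.
Gamma(α, β) with Poisson data over total exposure Σt gives posterior Gamma(α+Σx, β+Σt) = Gamma(547, 33).
Predictive mean over an 8-hour window = T·E[λ|data] = 8·547/33 = 4376/33.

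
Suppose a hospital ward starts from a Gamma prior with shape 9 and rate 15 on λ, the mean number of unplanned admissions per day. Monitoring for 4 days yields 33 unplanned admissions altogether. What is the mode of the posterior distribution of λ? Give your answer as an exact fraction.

Total count 33 over total exposure 4 days.
Conjugate update: add total count to the shape and total exposure to the rate, giving Gamma(42, 19).
Posterior mode = (α'−1)/β' = 41/19.

41/19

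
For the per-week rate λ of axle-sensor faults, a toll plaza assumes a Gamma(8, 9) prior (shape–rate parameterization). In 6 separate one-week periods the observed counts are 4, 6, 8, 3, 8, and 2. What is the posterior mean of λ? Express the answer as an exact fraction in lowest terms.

Total count: 4 + 6 + 8 + 3 + 8 + 2 = 31.
Total exposure: 6 weeks.
Posterior: α' = 8 + 31 = 39, β' = 9 + 6 = 15.
Posterior mean = α'/β' = 39/15 = 13/5.

13/5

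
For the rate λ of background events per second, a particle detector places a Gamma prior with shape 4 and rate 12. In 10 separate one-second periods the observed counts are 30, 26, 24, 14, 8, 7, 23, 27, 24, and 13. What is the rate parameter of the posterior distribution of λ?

Total count: 30 + 26 + 24 + 14 + 8 + 7 + 23 + 27 + 24 + 13 = 196.
Total exposure: 10 seconds.
Posterior: α' = 4 + 196 = 200, β' = 12 + 10 = 22.

22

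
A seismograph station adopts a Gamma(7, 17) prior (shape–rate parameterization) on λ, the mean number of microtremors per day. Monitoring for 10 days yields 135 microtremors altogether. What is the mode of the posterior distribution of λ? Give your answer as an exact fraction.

47/9

Total count 135 over total exposure 10 days.
Gamma(α, β) with Poisson data over total exposure Σt gives posterior Gamma(α+Σx, β+Σt) = Gamma(142, 27).
Posterior mode = (α'−1)/β' = 141/27 = 47/9.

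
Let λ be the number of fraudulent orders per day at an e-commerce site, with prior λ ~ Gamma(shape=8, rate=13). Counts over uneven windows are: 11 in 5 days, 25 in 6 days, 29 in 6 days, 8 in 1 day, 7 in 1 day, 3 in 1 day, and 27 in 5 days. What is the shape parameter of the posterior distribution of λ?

118

Total count: 11 + 25 + 29 + 8 + 7 + 3 + 27 = 110.
Total exposure: 5 + 6 + 6 + 1 + 1 + 1 + 5 = 25 days.
The Gamma prior is conjugate for the Poisson rate, so λ | data ~ Gamma(8+110, 13+25) = Gamma(118, 38).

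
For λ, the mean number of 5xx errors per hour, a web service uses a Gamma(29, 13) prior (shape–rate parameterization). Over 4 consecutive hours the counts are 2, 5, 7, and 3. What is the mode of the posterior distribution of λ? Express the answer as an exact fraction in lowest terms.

Total count: 2 + 5 + 7 + 3 = 17.
Total exposure: 4 hours.
By Gamma–Poisson conjugacy, the posterior is Gamma(α + Σx, β + Σt) = Gamma(29 + 17, 13 + 4) = Gamma(46, 17).
Posterior mode = (α'−1)/β' = 45/17.

45/17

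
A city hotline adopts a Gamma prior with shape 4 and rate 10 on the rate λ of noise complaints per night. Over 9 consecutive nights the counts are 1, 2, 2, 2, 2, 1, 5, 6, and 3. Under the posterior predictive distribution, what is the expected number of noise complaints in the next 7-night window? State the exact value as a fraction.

196/19

Total count: 1 + 2 + 2 + 2 + 2 + 1 + 5 + 6 + 3 = 24.
Total exposure: 9 nights.
Conjugate update: add total count to the shape and total exposure to the rate, giving Gamma(28, 19).
Predictive mean over a 7-night window = T·E[λ|data] = 7·28/19 = 196/19.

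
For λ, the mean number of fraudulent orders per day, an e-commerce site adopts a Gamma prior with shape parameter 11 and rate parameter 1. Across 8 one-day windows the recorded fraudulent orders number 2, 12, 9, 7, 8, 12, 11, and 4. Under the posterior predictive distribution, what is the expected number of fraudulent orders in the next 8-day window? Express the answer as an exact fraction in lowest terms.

608/9

Total count: 2 + 12 + 9 + 7 + 8 + 12 + 11 + 4 = 65.
Total exposure: 8 days.
Gamma(α, β) with Poisson data over total exposure Σt gives posterior Gamma(α+Σx, β+Σt) = Gamma(76, 9).
Predictive mean over an 8-day window = T·E[λ|data] = 8·76/9 = 608/9.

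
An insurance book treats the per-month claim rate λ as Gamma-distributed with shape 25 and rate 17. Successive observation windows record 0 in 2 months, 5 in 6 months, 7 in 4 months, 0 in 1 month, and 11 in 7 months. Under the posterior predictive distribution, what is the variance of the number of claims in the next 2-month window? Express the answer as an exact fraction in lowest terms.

Total count: 0 + 5 + 7 + 0 + 11 = 23.
Total exposure: 2 + 6 + 4 + 1 + 7 = 20 months.
Gamma(α, β) with Poisson data over total exposure Σt gives posterior Gamma(α+Σx, β+Σt) = Gamma(48, 37).
The posterior predictive for a window of length T is Negative Binomial with variance T·α'·(β'+T)/β'² = 2·48·39/1369 = 3744/1369.

3744/1369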